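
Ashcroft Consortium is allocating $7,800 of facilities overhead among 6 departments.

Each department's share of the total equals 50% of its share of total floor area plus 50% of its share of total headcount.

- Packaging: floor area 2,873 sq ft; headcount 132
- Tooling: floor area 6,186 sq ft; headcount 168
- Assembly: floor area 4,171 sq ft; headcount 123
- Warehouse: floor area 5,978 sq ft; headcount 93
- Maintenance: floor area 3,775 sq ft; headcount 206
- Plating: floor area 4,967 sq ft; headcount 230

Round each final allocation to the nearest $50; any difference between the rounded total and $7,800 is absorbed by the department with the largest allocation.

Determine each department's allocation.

Packaging: $950 | Tooling: $1,550 | Assembly: $1,100 | Warehouse: $1,200 | Maintenance: $1,350 | Plating: $1,650

Floor area total 27,950; headcount total 952.
Blended shares (50% floor area + 50% headcount): Packaging 0.1207; Tooling 0.1989; Assembly 0.1392; Warehouse 0.1558; Maintenance 0.1757; Plating 0.2097.
Proportional shares: Packaging 941.64; Tooling 1,551.40; Assembly 1,085.89; Warehouse 1,215.13; Maintenance 1,370.65; Plating 1,635.30.
After rounding ($50): Packaging $950; Tooling $1,550; Assembly $1,100; Warehouse $1,200; Maintenance $1,350; Plating $1,650. Sum = $7,800.
No rounding difference to absorb.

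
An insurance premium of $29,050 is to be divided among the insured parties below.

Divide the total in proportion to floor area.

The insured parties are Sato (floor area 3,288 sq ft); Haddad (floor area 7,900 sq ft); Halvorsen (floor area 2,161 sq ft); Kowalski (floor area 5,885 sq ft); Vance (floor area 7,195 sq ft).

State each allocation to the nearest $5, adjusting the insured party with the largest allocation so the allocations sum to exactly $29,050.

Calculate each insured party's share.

Total floor area = 26,429.
Unrounded shares: Sato 3,288/26,429 × $29,050 = 3,614.08; Haddad 7,900/26,429 × $29,050 = 8,683.45; Halvorsen 2,161/26,429 × $29,050 = 2,375.31; Kowalski 5,885/26,429 × $29,050 = 6,468.62; Vance 7,195/26,429 × $29,050 = 7,908.54.
Rounded to nearest $5: Sato $3,615; Haddad $8,685; Halvorsen $2,375; Kowalski $6,470; Vance $7,910. Sum = $29,055.
Difference $29,050 − $29,055 = −$5 applied to largest allocation (Haddad): Haddad becomes $8,680.

Sato: $3,615 | Haddad: $8,680 | Halvorsen: $2,375 | Kowalski: $6,470 | Vance: $7,910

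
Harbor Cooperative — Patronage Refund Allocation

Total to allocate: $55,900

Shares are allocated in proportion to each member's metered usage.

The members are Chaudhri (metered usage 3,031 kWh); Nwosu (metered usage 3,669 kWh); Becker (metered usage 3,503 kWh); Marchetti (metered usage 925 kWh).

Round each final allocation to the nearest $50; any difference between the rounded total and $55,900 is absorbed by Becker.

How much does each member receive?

Chaudhri: $15,250; Nwosu: $18,450; Becker: $17,550; Marchetti: $4,650

Total metered usage = 11,128.
Unrounded shares: Chaudhri 3,031/11,128 × $55,900 = 15,225.82; Nwosu 3,669/11,128 × $55,900 = 18,430.72; Becker 3,503/11,128 × $55,900 = 17,596.85; Marchetti 925/11,128 × $55,900 = 4,646.61.
After rounding ($50): Chaudhri $15,250; Nwosu $18,450; Becker $17,600; Marchetti $4,650. Sum = $55,950.
Difference $55,900 − $55,950 = −$50 applied to Becker: Becker becomes $17,550.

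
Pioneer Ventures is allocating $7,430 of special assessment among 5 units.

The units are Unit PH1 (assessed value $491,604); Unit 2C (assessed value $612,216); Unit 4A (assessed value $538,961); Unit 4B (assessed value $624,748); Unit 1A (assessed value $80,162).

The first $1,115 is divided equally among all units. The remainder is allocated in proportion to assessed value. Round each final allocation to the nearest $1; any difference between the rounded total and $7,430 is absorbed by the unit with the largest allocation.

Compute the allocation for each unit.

Equal tier: $1,115 ÷ 5 = $223 apiece.
Remainder $6,315 by assessed value (total 2,347,691): Unit PH1 1,322.35 → $1,322; Unit 2C 1,646.79 → $1,647; Unit 4A 1,449.74 → $1,450; Unit 4B 1,680.495 → $1,680; Unit 1A 215.63 → $216.
Totals: Unit PH1 $223 + $1,322 = $1,545; Unit 2C $223 + $1,647 = $1,870; Unit 4A $223 + $1,450 = $1,673; Unit 4B $223 + $1,680 = $1,903; Unit 1A $223 + $216 = $439.

Unit PH1: $1,545 · Unit 2C: $1,870 · Unit 4A: $1,673 · Unit 4B: $1,903 · Unit 1A: $439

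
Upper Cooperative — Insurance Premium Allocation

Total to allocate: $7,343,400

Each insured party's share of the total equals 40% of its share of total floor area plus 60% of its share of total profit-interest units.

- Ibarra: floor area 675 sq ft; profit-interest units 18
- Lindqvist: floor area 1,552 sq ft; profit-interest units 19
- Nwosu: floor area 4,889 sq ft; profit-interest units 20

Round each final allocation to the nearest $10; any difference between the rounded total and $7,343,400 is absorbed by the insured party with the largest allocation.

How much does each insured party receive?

Totals — floor area 7,116, profit-interest units 57.
Composite weights (40% floor area + 60% profit-interest units): Ibarra 0.2274; Lindqvist 0.2872; Nwosu 0.4853.
Proportional shares: Ibarra 1,670,009.21; Lindqvist 2,109,318.38; Nwosu 3,564,072.40.
Rounded to nearest $10: Ibarra $1,670,010; Lindqvist $2,109,320; Nwosu $3,564,070. Sum = $7,343,400.
Rounded total matches; no reconciliation needed.

Ibarra: $1,670,010 | Lindqvist: $2,109,320 | Nwosu: $3,564,070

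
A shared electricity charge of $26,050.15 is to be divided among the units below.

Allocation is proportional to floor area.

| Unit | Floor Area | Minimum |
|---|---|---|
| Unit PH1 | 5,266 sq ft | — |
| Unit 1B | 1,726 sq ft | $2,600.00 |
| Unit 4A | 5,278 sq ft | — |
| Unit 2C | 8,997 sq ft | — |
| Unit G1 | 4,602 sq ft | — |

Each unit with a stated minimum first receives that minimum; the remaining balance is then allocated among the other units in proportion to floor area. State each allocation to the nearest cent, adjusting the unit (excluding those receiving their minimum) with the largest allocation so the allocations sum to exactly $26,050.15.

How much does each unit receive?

Fund the minimums — Unit 1B $2,600.00. Balance $23,450.15.
Balance split over remaining floor area 24,143: Unit PH1 5,114.8776 → $5,114.88; Unit 4A 5,126.5332 → $5,126.53; Unit 2C 8,738.8063 → $8,738.81; Unit G1 4,469.9329 → $4,469.93.

Unit PH1: $5,114.88 | Unit 1B: $2,600.00 | Unit 4A: $5,126.53 | Unit 2C: $8,738.81 | Unit G1: $4,469.93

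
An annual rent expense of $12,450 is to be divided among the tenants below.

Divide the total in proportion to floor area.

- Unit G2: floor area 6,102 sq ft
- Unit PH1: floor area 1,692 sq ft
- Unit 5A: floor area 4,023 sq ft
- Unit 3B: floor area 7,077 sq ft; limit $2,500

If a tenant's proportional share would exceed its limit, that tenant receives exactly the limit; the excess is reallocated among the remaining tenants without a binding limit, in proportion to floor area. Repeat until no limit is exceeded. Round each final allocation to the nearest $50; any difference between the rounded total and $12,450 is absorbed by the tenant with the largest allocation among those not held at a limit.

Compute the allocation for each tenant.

Unit G2: $5,150 · Unit PH1: $1,400 · Unit 5A: $3,400 · Unit 3B: $2,500

Sum of floor area: 18,894.
Unconstrained shares: Unit G2 4,020.85; Unit PH1 1,114.93; Unit 5A 2,650.91; Unit 3B 4,663.31.
Capped: Unit 3B ($2,500); residual $9,950 reallocated over remaining floor area 11,817.
Remaining shares: Unit G2 5,137.93 → $5,150; Unit PH1 1,424.68 → $1,400; Unit 5A 3,387.40 → $3,400.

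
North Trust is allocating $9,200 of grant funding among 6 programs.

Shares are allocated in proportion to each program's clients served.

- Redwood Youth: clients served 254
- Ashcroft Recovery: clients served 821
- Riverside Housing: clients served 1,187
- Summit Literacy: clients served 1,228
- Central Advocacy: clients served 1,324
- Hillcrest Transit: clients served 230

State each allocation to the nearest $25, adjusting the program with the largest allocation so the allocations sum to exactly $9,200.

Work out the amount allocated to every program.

Sum of clients served: 5,044.
Raw shares: Redwood Youth 254/5,044 × $9,200 = 463.28; Ashcroft Recovery 821/5,044 × $9,200 = 1,497.46; Riverside Housing 1,187/5,044 × $9,200 = 2,165.03; Summit Literacy 1,228/5,044 × $9,200 = 2,239.81; Central Advocacy 1,324/5,044 × $9,200 = 2,414.91; Hillcrest Transit 230/5,044 × $9,200 = 419.51.
After rounding ($25): Redwood Youth $475; Ashcroft Recovery $1,500; Riverside Housing $2,175; Summit Literacy $2,250; Central Advocacy $2,425; Hillcrest Transit $425. Sum = $9,250.
Difference $9,200 − $9,250 = −$50 applied to largest allocation (Central Advocacy): Central Advocacy becomes $2,375.

Redwood Youth: $475; Ashcroft Recovery: $1,500; Riverside Housing: $2,175; Summit Literacy: $2,250; Central Advocacy: $2,375; Hillcrest Transit: $425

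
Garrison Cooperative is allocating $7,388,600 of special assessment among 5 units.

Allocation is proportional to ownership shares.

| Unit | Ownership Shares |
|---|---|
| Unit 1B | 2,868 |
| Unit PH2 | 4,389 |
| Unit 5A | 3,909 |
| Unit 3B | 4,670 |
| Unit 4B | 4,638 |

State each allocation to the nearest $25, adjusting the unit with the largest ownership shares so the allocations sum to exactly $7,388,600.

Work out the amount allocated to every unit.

Unit 1B: $1,035,000 | Unit PH2: $1,583,900 | Unit 5A: $1,410,675 | Unit 3B: $1,685,275 | Unit 4B: $1,673,750

Ownership shares total: 20,474.
Raw shares: Unit 1B 2,868/20,474 × $7,388,600 = 1,034,995.84; Unit PH2 4,389/20,474 × $7,388,600 = 1,583,890.08; Unit 5A 3,909/20,474 × $7,388,600 = 1,410,669.01; Unit 3B 4,670/20,474 × $7,388,600 = 1,685,296.57; Unit 4B 4,638/20,474 × $7,388,600 = 1,673,748.50.
After rounding ($25): Unit 1B $1,035,000; Unit PH2 $1,583,900; Unit 5A $1,410,675; Unit 3B $1,685,300; Unit 4B $1,673,750. Sum = $7,388,625.
Difference $7,388,600 − $7,388,625 = −$25 applied to largest ownership shares (Unit 3B): Unit 3B becomes $1,685,275.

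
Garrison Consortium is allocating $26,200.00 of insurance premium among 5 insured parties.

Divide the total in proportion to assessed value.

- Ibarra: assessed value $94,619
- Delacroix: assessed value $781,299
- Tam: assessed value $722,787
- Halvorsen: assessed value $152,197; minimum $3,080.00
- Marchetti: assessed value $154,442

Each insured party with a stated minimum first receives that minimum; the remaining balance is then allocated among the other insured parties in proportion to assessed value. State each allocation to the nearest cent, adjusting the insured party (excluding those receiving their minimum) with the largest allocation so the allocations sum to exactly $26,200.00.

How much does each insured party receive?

Minimums first: Halvorsen $3,080.00. Residual $23,120.00.
Residual split over remaining assessed value 1,753,147: Ibarra 1,247.8082 → $1,247.81; Delacroix 10,303.5472 → $10,303.55; Tam 9,531.9077 → $9,531.91; Marchetti 2,036.7368 → $2,036.74.
Rounding difference −$0.01 applied to Delacroix → $10,303.54.

Ibarra: $1,247.81 · Delacroix: $10,303.54 · Tam: $9,531.91 · Halvorsen: $3,080.00 · Marchetti: $2,036.74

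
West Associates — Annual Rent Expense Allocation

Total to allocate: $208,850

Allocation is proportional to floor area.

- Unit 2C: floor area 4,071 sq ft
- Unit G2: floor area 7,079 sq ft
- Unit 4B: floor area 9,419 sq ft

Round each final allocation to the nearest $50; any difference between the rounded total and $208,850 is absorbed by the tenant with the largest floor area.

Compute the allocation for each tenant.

Combined floor area = 4,071 + 7,079 + 9,419 = 20,569.
Pro-rata amounts: Unit 2C 41,335.42; Unit G2 71,877.54; Unit 4B 95,637.03.
Rounded to nearest $50: Unit 2C $41,350; Unit G2 $71,900; Unit 4B $95,650. Sum = $208,900.
Difference $208,850 − $208,900 = −$50 applied to largest floor area (Unit 4B): Unit 4B becomes $95,600.

Unit 2C: $41,350; Unit G2: $71,900; Unit 4B: $95,600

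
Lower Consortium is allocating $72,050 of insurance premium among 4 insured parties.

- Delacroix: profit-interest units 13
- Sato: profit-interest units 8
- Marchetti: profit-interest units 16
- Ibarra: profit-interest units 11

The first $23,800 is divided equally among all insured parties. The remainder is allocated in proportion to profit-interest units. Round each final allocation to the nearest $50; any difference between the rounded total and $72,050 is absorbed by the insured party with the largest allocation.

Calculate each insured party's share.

Delacroix: $19,000 | Sato: $14,000 | Marchetti: $22,050 | Ibarra: $17,000

Equal tier: $23,800 ÷ 4 = $5,950 apiece.
Remainder $48,250 by profit-interest units (total 48): Delacroix 13,067.71 → $13,050; Sato 8,041.67 → $8,050; Marchetti 16,083.33 → $16,100; Ibarra 11,057.29 → $11,050.
Totals: Delacroix $5,950 + $13,050 = $19,000; Sato $5,950 + $8,050 = $14,000; Marchetti $5,950 + $16,100 = $22,050; Ibarra $5,950 + $11,050 = $17,000.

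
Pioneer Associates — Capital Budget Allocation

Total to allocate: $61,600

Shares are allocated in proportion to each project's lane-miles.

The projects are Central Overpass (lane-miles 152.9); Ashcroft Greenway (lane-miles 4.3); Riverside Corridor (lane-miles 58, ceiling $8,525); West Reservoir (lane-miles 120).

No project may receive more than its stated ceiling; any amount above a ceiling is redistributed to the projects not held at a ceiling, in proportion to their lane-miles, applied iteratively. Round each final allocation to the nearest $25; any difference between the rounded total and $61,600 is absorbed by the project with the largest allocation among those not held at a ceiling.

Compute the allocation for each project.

Central Overpass: $29,275 | Ashcroft Greenway: $825 | Riverside Corridor: $8,525 | West Reservoir: $22,975

Combined lane-miles = 335.2.
Pro-rata shares before constraints: Central Overpass 28,098.57; Ashcroft Greenway 790.21; Riverside Corridor 10,658.71; West Reservoir 22,052.51.
Cap binds for Riverside Corridor ($8,525); residual $53,075 reallocated over remaining lane-miles 277.2.
Redistributed shares: Central Overpass 29,275.50 → $29,275; Ashcroft Greenway 823.31 → $825; West Reservoir 22,976.19 → $22,975.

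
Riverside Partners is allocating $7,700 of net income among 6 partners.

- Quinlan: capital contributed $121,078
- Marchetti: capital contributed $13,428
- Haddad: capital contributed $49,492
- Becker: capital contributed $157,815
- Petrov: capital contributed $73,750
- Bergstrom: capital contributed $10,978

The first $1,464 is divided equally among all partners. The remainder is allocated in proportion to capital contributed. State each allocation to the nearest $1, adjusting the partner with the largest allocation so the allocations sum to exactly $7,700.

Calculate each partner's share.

First tranche $1,464 split equally: $244 each.
Remainder $6,236 by capital contributed (total 426,541): Quinlan 1,770.15 → $1,770; Marchetti 196.32 → $196; Haddad 723.57 → $724; Becker 2,307.24 → $2,307; Petrov 1,078.22 → $1,078; Bergstrom 160.498 → $160.
Rounding difference +$1 on remainder applied to Becker.
Totals: Quinlan $244 + $1,770 = $2,014; Marchetti $244 + $196 = $440; Haddad $244 + $724 = $968; Becker $244 + $2,308 = $2,552; Petrov $244 + $1,078 = $1,322; Bergstrom $244 + $160 = $404.

Quinlan: $2,014 · Marchetti: $440 · Haddad: $968 · Becker: $2,552 · Petrov: $1,322 · Bergstrom: $404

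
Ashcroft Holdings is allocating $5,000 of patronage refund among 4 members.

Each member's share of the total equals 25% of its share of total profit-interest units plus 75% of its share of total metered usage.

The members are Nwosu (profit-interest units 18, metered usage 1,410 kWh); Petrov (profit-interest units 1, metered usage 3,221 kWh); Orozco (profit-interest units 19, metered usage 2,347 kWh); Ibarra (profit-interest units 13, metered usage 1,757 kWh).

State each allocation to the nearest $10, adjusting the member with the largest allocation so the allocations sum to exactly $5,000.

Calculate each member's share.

Nwosu: $1,050 · Petrov: $1,410 · Orozco: $1,470 · Ibarra: $1,070

Profit-interest units total 51; metered usage total 8,735.
Blended shares (25% profit-interest units + 75% metered usage): Nwosu 0.2093; Petrov 0.2815; Orozco 0.2947; Ibarra 0.2146.
Pro-rata amounts: Nwosu 1,046.50; Petrov 1,407.31; Orozco 1,473.27; Ibarra 1,072.92.
Rounded to nearest $10: Nwosu $1,050; Petrov $1,410; Orozco $1,470; Ibarra $1,070. Sum = $5,000.
Sum already equals the total — no adjustment.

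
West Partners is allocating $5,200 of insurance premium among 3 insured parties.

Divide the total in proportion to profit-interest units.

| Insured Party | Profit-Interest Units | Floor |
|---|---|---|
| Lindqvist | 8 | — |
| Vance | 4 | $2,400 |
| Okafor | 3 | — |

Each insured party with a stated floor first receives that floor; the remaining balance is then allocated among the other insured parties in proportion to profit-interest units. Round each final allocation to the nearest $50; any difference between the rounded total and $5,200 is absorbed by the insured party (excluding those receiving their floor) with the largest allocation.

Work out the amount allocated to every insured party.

Guaranteed amounts: Vance $2,400. Residual $2,800.
Residual split over remaining profit-interest units 11: Lindqvist 2,036.36 → $2,050; Okafor 763.64 → $750.

Lindqvist: $2,050 · Vance: $2,400 · Okafor: $750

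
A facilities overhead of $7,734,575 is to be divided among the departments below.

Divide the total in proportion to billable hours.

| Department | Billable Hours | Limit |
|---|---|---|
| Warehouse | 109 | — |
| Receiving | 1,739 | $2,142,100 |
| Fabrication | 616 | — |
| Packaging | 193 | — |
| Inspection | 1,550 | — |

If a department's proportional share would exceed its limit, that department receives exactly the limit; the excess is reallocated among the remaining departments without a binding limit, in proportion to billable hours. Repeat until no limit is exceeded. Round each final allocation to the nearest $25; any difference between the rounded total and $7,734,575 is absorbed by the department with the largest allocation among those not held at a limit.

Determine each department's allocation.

Billable hours total: 4,207.
Pro-rata shares before constraints: Warehouse 200,396.64; Receiving 3,197,153.77; Fabrication 1,132,516.81; Packaging 354,830.75; Inspection 2,849,677.03.
Cap binds for Receiving ($2,142,100); residual $5,592,475 reallocated over remaining billable hours 2,468.
Shares after redistribution: Warehouse 246,993.43 → $247,000; Fabrication 1,395,852.76 → $1,395,850; Packaging 437,336.98 → $437,325; Inspection 3,512,291.84 → $3,512,300.

Warehouse: $247,000; Receiving: $2,142,100; Fabrication: $1,395,850; Packaging: $437,325; Inspection: $3,512,300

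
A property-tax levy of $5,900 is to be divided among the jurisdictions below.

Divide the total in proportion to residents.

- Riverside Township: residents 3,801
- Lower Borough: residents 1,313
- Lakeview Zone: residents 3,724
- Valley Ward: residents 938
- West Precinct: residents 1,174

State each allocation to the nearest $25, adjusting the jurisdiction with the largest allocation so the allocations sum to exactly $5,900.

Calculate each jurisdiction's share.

Riverside Township: $2,075 | Lower Borough: $700 | Lakeview Zone: $2,000 | Valley Ward: $500 | West Precinct: $625

Total residents = 10,950.
Pro-rata amounts: Riverside Township 3,801/10,950 × $5,900 = 2,048.03; Lower Borough 1,313/10,950 × $5,900 = 707.46; Lakeview Zone 3,724/10,950 × $5,900 = 2,006.54; Valley Ward 938/10,950 × $5,900 = 505.41; West Precinct 1,174/10,950 × $5,900 = 632.57.
At nearest $25: Riverside Township $2,050; Lower Borough $700; Lakeview Zone $2,000; Valley Ward $500; West Precinct $625. Sum = $5,875.
Difference $5,900 − $5,875 = +$25 applied to largest allocation (Riverside Township): Riverside Township becomes $2,075.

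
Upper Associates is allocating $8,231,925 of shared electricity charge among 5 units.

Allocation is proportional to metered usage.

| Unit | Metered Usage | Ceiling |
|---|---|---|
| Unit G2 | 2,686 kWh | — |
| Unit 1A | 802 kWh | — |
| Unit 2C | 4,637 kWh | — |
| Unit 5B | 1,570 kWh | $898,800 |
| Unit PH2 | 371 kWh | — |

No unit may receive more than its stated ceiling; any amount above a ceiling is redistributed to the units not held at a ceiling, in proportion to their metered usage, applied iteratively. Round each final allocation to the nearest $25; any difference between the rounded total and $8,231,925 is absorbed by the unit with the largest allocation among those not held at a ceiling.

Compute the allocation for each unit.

Unit G2: $2,318,350 | Unit 1A: $692,225 | Unit 2C: $4,002,325 | Unit 5B: $898,800 | Unit PH2: $320,225

Sum of metered usage: 10,066.
Pro-rata shares before constraints: Unit G2 2,196,597.51; Unit 1A 655,871.63; Unit 2C 3,792,115.66; Unit 5B 1,283,938.23; Unit PH2 303,401.96.
Capped: Unit 5B ($898,800); remaining pool $7,333,125 reallocated over remaining metered usage 8,496.
Remaining shares: Unit G2 2,318,358.49 → $2,318,350; Unit 1A 692,227.67 → $692,225; Unit 2C 4,002,318.81 → $4,002,325; Unit PH2 320,220.03 → $320,225.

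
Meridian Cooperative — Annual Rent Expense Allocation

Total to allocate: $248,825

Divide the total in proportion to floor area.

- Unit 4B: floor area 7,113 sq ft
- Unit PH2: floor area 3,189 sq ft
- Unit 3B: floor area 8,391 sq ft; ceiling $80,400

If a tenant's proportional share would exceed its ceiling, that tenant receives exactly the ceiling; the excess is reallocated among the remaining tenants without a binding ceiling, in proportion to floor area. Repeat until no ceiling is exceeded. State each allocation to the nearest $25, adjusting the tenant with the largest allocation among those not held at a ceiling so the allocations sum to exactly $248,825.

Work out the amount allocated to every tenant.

Total floor area = 18,693.
Proportional shares (ignoring caps): Unit 4B 94,682.09; Unit PH2 42,449.20; Unit 3B 111,693.71.
Held at cap: Unit 3B ($80,400); balance $168,425 reallocated over remaining floor area 10,302.
Remaining shares: Unit 4B 116,288.78 → $116,300; Unit PH2 52,136.22 → $52,125.

Unit 4B: $116,300 · Unit PH2: $52,125 · Unit 3B: $80,400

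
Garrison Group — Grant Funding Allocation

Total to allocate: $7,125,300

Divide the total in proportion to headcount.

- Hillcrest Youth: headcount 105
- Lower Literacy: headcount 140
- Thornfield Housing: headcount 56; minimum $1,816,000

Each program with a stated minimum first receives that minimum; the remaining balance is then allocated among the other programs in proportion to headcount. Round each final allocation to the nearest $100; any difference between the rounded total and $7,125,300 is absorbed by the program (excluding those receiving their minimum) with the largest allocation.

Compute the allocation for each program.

Minimums first: Thornfield Housing $1,816,000. Balance $5,309,300.
Balance split over remaining headcount 245: Hillcrest Youth 2,275,414.29 → $2,275,400; Lower Literacy 3,033,885.71 → $3,033,900.

Hillcrest Youth: $2,275,400; Lower Literacy: $3,033,900; Thornfield Housing: $1,816,000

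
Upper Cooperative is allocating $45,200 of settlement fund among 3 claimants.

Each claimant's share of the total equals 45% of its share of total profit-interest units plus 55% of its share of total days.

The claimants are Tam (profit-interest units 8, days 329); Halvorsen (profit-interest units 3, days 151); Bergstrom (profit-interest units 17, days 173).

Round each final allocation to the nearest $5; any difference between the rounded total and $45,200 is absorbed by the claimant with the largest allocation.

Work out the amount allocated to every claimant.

Tam: $18,335 · Halvorsen: $7,930 · Bergstrom: $18,935

Totals — profit-interest units 28, days 653.
Combined weights (45% profit-interest units + 55% days): Tam 0.4057; Halvorsen 0.1754; Bergstrom 0.4189.
Unrounded shares: Tam 18,336.60; Halvorsen 7,927.92; Bergstrom 18,935.47.
After rounding ($5): Tam $18,335; Halvorsen $7,930; Bergstrom $18,935. Sum = $45,200.
No rounding difference to absorb.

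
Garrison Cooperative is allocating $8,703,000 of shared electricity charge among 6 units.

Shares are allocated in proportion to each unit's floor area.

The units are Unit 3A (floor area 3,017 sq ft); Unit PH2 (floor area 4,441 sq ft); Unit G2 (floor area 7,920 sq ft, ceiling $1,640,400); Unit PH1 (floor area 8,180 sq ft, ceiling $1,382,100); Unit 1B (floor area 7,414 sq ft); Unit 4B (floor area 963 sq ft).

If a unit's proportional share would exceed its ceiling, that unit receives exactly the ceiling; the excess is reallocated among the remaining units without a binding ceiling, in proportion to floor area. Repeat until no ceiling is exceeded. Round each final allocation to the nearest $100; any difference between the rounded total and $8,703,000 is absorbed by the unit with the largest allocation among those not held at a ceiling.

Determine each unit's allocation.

Floor area total: 31,935.
Unconstrained shares: Unit 3A 822,199.81; Unit PH2 1,210,271.58; Unit G2 2,158,376.70; Unit PH1 2,229,232.50; Unit 1B 2,020,480.41; Unit 4B 262,438.99.
Cap binds for Unit G2 ($1,640,400), Unit PH1 ($1,382,100); remaining pool $5,680,500 reallocated over remaining floor area 15,835.
Shares after redistribution: Unit 3A 1,082,290.40 → $1,082,300; Unit PH2 1,593,122.86 → $1,593,100; Unit 1B 2,659,629.11 → $2,659,600; Unit 4B 345,457.63 → $345,500.

Unit 3A: $1,082,300; Unit PH2: $1,593,100; Unit G2: $1,640,400; Unit PH1: $1,382,100; Unit 1B: $2,659,600; Unit 4B: $345,500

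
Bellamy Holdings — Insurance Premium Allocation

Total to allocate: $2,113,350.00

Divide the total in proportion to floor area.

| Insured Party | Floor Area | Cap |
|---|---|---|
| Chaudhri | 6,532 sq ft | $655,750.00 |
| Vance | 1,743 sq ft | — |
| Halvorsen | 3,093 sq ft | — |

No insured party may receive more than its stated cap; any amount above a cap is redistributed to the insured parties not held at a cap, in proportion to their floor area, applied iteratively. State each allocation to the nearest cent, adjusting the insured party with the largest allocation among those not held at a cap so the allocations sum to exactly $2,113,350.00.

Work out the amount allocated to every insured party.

Chaudhri: $655,750.00 · Vance: $525,350.87 · Halvorsen: $932,249.13

Combined floor area = 11,368.
Unconstrained shares: Chaudhri 1,214,321.0943; Vance 324,029.6490; Halvorsen 574,999.2567.
Held at cap: Chaudhri ($655,750.00); remaining pool $1,457,600.00 reallocated over remaining floor area 4,836.
Remaining shares: Vance 525,350.8685 → $525,350.87; Halvorsen 932,249.1315 → $932,249.13.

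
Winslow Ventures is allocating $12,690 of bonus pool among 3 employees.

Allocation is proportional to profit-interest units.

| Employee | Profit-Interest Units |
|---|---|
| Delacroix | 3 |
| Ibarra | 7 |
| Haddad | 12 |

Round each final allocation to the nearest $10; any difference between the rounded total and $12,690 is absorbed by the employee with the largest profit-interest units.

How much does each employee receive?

Delacroix: $1,730 · Ibarra: $4,040 · Haddad: $6,920

Combined profit-interest units = 3 + 7 + 12 = 22.
Raw shares: Delacroix 1,730.45; Ibarra 4,037.73; Haddad 6,921.82.
At nearest $10: Delacroix $1,730; Ibarra $4,040; Haddad $6,920. Sum = $12,690.
Sum already equals the total — no adjustment.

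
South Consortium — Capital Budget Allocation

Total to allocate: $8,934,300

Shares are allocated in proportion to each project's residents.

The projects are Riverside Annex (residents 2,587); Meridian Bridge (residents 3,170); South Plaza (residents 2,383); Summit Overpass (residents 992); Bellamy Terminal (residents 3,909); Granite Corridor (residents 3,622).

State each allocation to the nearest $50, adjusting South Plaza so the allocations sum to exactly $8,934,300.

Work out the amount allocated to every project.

Riverside Annex: $1,387,100 · Meridian Bridge: $1,699,700 · South Plaza: $1,277,650 · Summit Overpass: $531,900 · Bellamy Terminal: $2,095,900 · Granite Corridor: $1,942,050

Total residents = 16,663.
Unrounded shares: Riverside Annex 2,587/16,663 × $8,934,300 = 1,387,087.21; Meridian Bridge 3,170/16,663 × $8,934,300 = 1,699,677.79; South Plaza 2,383/16,663 × $8,934,300 = 1,277,707.31; Summit Overpass 992/16,663 × $8,934,300 = 531,886.55; Bellamy Terminal 3,909/16,663 × $8,934,300 = 2,095,911.82; Granite Corridor 3,622/16,663 × $8,934,300 = 1,942,029.32.
After rounding ($50): Riverside Annex $1,387,100; Meridian Bridge $1,699,700; South Plaza $1,277,700; Summit Overpass $531,900; Bellamy Terminal $2,095,900; Granite Corridor $1,942,050. Sum = $8,934,350.
Difference $8,934,300 − $8,934,350 = −$50 applied to South Plaza: South Plaza becomes $1,277,650.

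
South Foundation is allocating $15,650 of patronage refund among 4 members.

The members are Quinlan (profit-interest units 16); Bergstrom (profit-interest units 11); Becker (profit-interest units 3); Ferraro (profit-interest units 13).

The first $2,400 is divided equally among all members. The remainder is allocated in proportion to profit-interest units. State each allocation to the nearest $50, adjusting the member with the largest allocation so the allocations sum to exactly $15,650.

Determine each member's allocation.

$2,400 shared equally gives $600 per member.
Remainder $13,250 by profit-interest units (total 43): Quinlan 4,930.23 → $4,950; Bergstrom 3,389.53 → $3,400; Becker 924.42 → $900; Ferraro 4,005.81 → $4,000.
Totals: Quinlan $600 + $4,950 = $5,550; Bergstrom $600 + $3,400 = $4,000; Becker $600 + $900 = $1,500; Ferraro $600 + $4,000 = $4,600.

Quinlan: $5,550 | Bergstrom: $4,000 | Becker: $1,500 | Ferraro: $4,600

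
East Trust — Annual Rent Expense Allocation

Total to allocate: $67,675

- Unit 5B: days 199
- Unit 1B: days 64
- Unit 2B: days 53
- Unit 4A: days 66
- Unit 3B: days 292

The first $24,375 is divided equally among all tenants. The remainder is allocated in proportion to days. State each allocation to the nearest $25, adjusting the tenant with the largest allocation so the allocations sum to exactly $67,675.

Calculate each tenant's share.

Equal tier: $24,375 ÷ 5 = $4,875 apiece.
Remainder $43,300 by days (total 674): Unit 5B 12,784.42 → $12,775; Unit 1B 4,111.57 → $4,100; Unit 2B 3,404.90 → $3,400; Unit 4A 4,240.06 → $4,250; Unit 3B 18,759.05 → $18,750.
Rounding difference +$25 on remainder applied to Unit 3B.
Totals: Unit 5B $4,875 + $12,775 = $17,650; Unit 1B $4,875 + $4,100 = $8,975; Unit 2B $4,875 + $3,400 = $8,275; Unit 4A $4,875 + $4,250 = $9,125; Unit 3B $4,875 + $18,775 = $23,650.

Unit 5B: $17,650 | Unit 1B: $8,975 | Unit 2B: $8,275 | Unit 4A: $9,125 | Unit 3B: $23,650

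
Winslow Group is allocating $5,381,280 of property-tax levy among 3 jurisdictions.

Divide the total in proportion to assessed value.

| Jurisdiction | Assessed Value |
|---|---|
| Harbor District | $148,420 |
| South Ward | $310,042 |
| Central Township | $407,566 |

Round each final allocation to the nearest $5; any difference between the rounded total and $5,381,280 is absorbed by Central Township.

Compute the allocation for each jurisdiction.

Sum of assessed value: 866,028.
Proportional shares: Harbor District 148,420/866,028 × $5,381,280 = 922,244.52; South Ward 310,042/866,028 × $5,381,280 = 1,926,522.95; Central Township 407,566/866,028 × $5,381,280 = 2,532,512.53.
Rounded to nearest $5: Harbor District $922,245; South Ward $1,926,525; Central Township $2,532,515. Sum = $5,381,285.
Difference $5,381,280 − $5,381,285 = −$5 applied to Central Township: Central Township becomes $2,532,510.

Harbor District: $922,245 | South Ward: $1,926,525 | Central Township: $2,532,510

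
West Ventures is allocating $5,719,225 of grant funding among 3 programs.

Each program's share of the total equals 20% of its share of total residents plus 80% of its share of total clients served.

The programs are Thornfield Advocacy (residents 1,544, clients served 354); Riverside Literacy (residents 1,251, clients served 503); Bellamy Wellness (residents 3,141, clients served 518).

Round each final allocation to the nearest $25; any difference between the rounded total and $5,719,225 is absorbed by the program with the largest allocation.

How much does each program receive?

Totals — residents 5,936, clients served 1,375.
Composite weights (20% residents + 80% clients served): Thornfield Advocacy 0.2580; Riverside Literacy 0.3348; Bellamy Wellness 0.4072.
Unrounded shares: Thornfield Advocacy 1,475,475.40; Riverside Literacy 1,914,820.21; Bellamy Wellness 2,328,929.38.
At nearest $25: Thornfield Advocacy $1,475,475; Riverside Literacy $1,914,825; Bellamy Wellness $2,328,925. Sum = $5,719,225.
No rounding difference to absorb.

Thornfield Advocacy: $1,475,475 · Riverside Literacy: $1,914,825 · Bellamy Wellness: $2,328,925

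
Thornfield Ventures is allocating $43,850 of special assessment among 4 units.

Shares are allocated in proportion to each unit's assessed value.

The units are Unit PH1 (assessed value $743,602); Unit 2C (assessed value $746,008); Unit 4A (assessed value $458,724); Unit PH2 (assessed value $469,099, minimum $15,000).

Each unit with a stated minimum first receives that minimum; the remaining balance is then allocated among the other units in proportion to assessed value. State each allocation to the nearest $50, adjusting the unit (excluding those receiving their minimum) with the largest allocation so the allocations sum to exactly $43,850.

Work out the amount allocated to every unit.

Unit PH1: $11,000; Unit 2C: $11,050; Unit 4A: $6,800; Unit PH2: $15,000

Guaranteed amounts: Unit PH2 $15,000. Remaining pool $28,850.
Remaining pool split over remaining assessed value 1,948,334: Unit PH1 11,010.90 → $11,000; Unit 2C 11,046.53 → $11,050; Unit 4A 6,792.57 → $6,800.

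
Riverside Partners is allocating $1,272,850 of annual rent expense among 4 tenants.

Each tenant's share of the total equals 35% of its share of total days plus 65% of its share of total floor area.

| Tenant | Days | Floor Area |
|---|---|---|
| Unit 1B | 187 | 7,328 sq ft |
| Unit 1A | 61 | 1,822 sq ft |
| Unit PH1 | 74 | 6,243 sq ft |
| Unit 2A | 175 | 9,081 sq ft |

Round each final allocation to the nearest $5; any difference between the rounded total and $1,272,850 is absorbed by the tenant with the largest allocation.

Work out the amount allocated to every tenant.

Unit 1B: $415,350 | Unit 1A: $116,270 | Unit PH1: $277,380 | Unit 2A: $463,850

Days total 497; floor area total 24,474.
Composite weights (35% days + 65% floor area): Unit 1B 0.3263; Unit 1A 0.0913; Unit PH1 0.2179; Unit 2A 0.3644.
Unrounded shares: Unit 1B 415,347.51; Unit 1A 116,272.14; Unit PH1 277,378.51; Unit 2A 463,851.84.
Rounded to nearest $5: Unit 1B $415,350; Unit 1A $116,270; Unit PH1 $277,380; Unit 2A $463,850. Sum = $1,272,850.
Rounded total matches; no reconciliation needed.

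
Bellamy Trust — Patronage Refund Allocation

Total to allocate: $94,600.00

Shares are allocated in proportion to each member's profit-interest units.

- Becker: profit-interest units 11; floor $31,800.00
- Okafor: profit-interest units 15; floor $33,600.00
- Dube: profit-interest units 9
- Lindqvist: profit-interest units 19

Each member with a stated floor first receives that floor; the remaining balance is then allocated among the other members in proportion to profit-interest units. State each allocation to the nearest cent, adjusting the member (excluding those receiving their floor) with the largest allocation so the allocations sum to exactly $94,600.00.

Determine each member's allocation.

Guaranteed amounts: Becker $31,800.00; Okafor $33,600.00. Residual $29,200.00.
Residual split over remaining profit-interest units 28: Dube 9,385.7143 → $9,385.71; Lindqvist 19,814.2857 → $19,814.29.

Becker: $31,800.00 | Okafor: $33,600.00 | Dube: $9,385.71 | Lindqvist: $19,814.29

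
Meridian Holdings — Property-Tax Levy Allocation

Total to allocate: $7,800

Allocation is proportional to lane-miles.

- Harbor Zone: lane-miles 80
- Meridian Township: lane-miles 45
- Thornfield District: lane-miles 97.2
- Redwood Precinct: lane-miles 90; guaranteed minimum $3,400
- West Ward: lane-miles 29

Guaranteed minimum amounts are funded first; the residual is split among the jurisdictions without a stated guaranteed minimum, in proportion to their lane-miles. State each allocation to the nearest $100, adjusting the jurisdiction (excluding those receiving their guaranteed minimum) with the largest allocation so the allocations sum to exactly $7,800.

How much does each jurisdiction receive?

Guaranteed amounts: Redwood Precinct $3,400. Balance $4,400.
Balance split over remaining lane-miles 251.2: Harbor Zone 1,401.27 → $1,400; Meridian Township 788.22 → $800; Thornfield District 1,702.55 → $1,700; West Ward 507.96 → $500.

Harbor Zone: $1,400 | Meridian Township: $800 | Thornfield District: $1,700 | Redwood Precinct: $3,400 | West Ward: $500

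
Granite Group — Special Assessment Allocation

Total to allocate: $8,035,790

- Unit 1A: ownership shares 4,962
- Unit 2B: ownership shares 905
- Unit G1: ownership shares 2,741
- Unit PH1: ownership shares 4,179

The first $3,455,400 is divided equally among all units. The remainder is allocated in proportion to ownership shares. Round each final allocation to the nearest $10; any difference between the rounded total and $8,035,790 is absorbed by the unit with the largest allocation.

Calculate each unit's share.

Equal tier: $3,455,400 ÷ 4 = $863,850 apiece.
Remainder $4,580,390 by ownership shares (total 12,787): Unit 1A 1,777,422.01 → $1,777,420; Unit 2B 324,177.13 → $324,180; Unit G1 981,844.76 → $981,840; Unit PH1 1,496,946.10 → $1,496,950.
Totals: Unit 1A $863,850 + $1,777,420 = $2,641,270; Unit 2B $863,850 + $324,180 = $1,188,030; Unit G1 $863,850 + $981,840 = $1,845,690; Unit PH1 $863,850 + $1,496,950 = $2,360,800.

Unit 1A: $2,641,270; Unit 2B: $1,188,030; Unit G1: $1,845,690; Unit PH1: $2,360,800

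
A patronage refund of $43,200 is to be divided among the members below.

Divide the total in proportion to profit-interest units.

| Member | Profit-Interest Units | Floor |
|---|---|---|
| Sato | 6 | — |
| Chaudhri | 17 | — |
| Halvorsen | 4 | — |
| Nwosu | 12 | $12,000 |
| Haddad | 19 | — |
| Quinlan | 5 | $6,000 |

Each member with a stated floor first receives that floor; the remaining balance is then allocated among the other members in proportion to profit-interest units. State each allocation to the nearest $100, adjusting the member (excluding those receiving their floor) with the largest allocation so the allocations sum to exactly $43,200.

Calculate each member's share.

Sato: $3,300 | Chaudhri: $9,300 | Halvorsen: $2,200 | Nwosu: $12,000 | Haddad: $10,400 | Quinlan: $6,000

Fund the minimums — Nwosu $12,000; Quinlan $6,000. Residual $25,200.
Residual split over remaining profit-interest units 46: Sato 3,286.96 → $3,300; Chaudhri 9,313.04 → $9,300; Halvorsen 2,191.30 → $2,200; Haddad 10,408.70 → $10,400.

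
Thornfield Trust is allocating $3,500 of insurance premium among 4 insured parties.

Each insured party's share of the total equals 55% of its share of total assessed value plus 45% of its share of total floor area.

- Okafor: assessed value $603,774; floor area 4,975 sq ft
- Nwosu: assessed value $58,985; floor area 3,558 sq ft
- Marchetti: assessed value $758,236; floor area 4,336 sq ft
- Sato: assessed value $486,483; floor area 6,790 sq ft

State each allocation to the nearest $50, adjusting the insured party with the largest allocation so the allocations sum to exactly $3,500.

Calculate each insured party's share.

Assessed value total 1,907,478; floor area total 19,659.
Composite weights (55% assessed value + 45% floor area): Okafor 0.2880; Nwosu 0.0985; Marchetti 0.3179; Sato 0.2957.
Raw shares: Okafor 1,007.90; Nwosu 344.58; Marchetti 1,112.58; Sato 1,034.94.
Rounded to nearest $50: Okafor $1,000; Nwosu $350; Marchetti $1,100; Sato $1,050. Sum = $3,500.
No rounding difference to absorb.

Okafor: $1,000 · Nwosu: $350 · Marchetti: $1,100 · Sato: $1,050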